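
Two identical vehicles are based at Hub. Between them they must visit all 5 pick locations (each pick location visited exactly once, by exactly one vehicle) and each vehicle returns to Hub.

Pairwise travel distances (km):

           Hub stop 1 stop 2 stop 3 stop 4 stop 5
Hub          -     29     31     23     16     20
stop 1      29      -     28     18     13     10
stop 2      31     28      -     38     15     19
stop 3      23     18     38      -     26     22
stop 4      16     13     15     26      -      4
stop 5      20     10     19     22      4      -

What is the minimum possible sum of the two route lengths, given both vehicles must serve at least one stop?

133 km — the smallest possible combined total.

There are 2^4 − 1 = 15 ways to divide the 5 stops into two non-empty groups. For each, the best each vehicle can do is its own shortest tour through its group:
  {stop 1} + {stop 2, stop 3, stop 4, stop 5}: 58 + 95 = 153
  {stop 2} + {stop 1, stop 3, stop 4, stop 5}: 62 + 71 = 133
  {stop 1, stop 2} + {stop 3, stop 4, stop 5}: 88 + 65 = 153
  {stop 3} + {stop 1, stop 2, stop 4, stop 5}: 46 + 89 = 135
  {stop 1, stop 3} + {stop 2, stop 4, stop 5}: 70 + 70 = 140
  {stop 2, stop 3} + {stop 1, stop 4, stop 5}: 92 + 59 = 151
  … (15 splits in total)
Best: vehicle 1 Hub → stop 2 → Hub = 62; vehicle 2 Hub → stop 3 → stop 1 → stop 5 → stop 4 → Hub = 71; combined 133.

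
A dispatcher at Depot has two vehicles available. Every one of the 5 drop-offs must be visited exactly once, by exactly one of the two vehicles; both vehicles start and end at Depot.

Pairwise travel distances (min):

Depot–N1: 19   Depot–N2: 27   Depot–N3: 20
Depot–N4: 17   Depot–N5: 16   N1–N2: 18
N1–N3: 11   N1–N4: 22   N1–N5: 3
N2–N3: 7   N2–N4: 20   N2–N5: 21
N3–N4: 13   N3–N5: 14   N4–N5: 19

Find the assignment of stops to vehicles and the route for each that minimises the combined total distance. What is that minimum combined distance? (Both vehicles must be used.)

Check every non-empty split of the stops between the two vehicles; for each half take its own optimal tour:
  {N1} + {N2, N3, N4, N5}: 38 + 74 = 112
  {N2} + {N1, N3, N4, N5}: 54 + 60 = 114
  {N1, N2} + {N3, N4, N5}: 64 + 60 = 124
  {N3} + {N1, N2, N4, N5}: 40 + 74 = 114
  {N1, N3} + {N2, N4, N5}: 50 + 74 = 124
  {N2, N3} + {N1, N4, N5}: 54 + 58 = 112
  … (15 splits in total)
  {N4} + {N1, N2, N3, N5}: 34 + 64 = 98  ← best
Best: vehicle 1 Depot → N4 → Depot = 34; vehicle 2 Depot → N2 → N3 → N1 → N5 → Depot = 64; combined 98.

98 min — the smallest possible combined total.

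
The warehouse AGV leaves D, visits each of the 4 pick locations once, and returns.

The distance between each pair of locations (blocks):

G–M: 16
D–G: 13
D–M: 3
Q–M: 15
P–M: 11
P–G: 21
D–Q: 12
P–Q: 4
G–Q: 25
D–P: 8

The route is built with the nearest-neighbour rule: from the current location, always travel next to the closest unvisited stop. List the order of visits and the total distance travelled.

From D: distances to unvisited — M=3, P=8, Q=12, G=13. Nearest is M (3).
From M: distances to unvisited — P=11, Q=15, G=16. Nearest is P (11).
From P: distances to unvisited — Q=4, G=21. Nearest is Q (4).
From Q: distances to unvisited — G=25. Nearest is G (25).
Return G→D: 13.
Total = 3 + 11 + 4 + 25 + 13 = 56.

56 blocks along D → M → P → Q → G → D.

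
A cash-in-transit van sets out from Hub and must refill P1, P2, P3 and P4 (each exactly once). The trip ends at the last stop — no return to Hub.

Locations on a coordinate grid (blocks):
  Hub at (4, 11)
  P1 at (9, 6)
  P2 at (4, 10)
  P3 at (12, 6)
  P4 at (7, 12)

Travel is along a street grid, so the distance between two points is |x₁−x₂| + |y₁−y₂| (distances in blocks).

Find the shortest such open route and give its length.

There are 4! = 24 possible orderings.
Hub → P1 → P2 → P3 → P4: 10+9+12+11 = 42
Hub → P1 → P2 → P4 → P3: 10+9+5+11 = 35
Hub → P1 → P3 → P2 → P4: 10+3+12+5 = 30
Hub → P1 → P3 → P4 → P2: 10+3+11+5 = 29
Hub → P1 → P4 → P2 → P3: 10+8+5+12 = 35
Hub → P1 → P4 → P3 → P2: 10+8+11+12 = 41
Hub → P2 → P1 → P3 → P4: 1+9+3+11 = 24
Hub → P2 → P1 → P4 → P3: 1+9+8+11 = 29
Hub → P2 → P3 → P1 → P4: 1+12+3+8 = 24
Hub → P2 → P3 → P4 → P1: 1+12+11+8 = 32
Hub → P2 → P4 → P1 → P3: 1+5+8+3 = 17
Hub → P2 → P4 → P3 → P1: 1+5+11+3 = 20
Hub → P3 → P1 → P2 → P4: 13+3+9+5 = 30
Hub → P3 → P1 → P4 → P2: 13+3+8+5 = 29
… (10 more)
The minimum is 17.
One shortest path: Hub → P2 → P4 → P1 → P3.

Minimum one-way distance = 17 blocks.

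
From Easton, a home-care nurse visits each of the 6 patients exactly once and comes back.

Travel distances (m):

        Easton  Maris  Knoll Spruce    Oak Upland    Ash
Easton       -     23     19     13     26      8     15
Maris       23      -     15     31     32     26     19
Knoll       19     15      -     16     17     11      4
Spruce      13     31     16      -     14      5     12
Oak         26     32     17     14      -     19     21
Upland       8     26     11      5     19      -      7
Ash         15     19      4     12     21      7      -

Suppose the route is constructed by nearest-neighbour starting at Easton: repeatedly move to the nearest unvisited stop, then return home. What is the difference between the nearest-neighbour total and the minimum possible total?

The nearest-neighbour route is 12 m longer than optimal.

From Easton: Upland=8, Spruce=13, Ash=15, Knoll=19, Maris=23, Oak=26 → choose Upland (8).
From Upland: Spruce=5, Ash=7, Knoll=11, Oak=19, Maris=26 → choose Spruce (5).
From Spruce: Ash=12, Oak=14, Knoll=16, Maris=31 → choose Ash (12).
From Ash: Knoll=4, Maris=19, Oak=21 → choose Knoll (4).
From Knoll: Maris=15, Oak=17 → choose Maris (15).
From Maris: Oak=32 → choose Oak (32).
NN route Easton → Upland → Spruce → Ash → Knoll → Maris → Oak → Easton costs 102.
Optimal: Easton → Maris → Knoll → Ash → Oak → Spruce → Upland → Easton costs 90 (by enumerating all 360 distinct tours).
Excess = 102 − 90 = 12.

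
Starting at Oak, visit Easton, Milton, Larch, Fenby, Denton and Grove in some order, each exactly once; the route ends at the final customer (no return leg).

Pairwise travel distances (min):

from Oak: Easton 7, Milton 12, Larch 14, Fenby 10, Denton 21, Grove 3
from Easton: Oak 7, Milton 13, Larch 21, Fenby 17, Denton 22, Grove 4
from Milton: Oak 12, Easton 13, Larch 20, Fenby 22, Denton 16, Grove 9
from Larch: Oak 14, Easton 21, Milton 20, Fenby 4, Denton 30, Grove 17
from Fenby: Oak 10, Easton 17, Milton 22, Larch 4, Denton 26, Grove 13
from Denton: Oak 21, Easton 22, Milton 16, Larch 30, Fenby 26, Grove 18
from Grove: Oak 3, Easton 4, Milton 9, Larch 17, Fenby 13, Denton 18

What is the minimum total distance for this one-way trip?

Shortest open route: 64 min.

There are 6! = 720 possible orderings.
Oak → Easton → Milton → Larch → Fenby → Denton → Grove: 7+13+20+4+26+18 = 88
Oak → Easton → Milton → Larch → Fenby → Grove → Denton: 7+13+20+4+13+18 = 75
Oak → Easton → Milton → Larch → Denton → Fenby → Grove: 7+13+20+30+26+13 = 109
Oak → Easton → Milton → Larch → Denton → Grove → Fenby: 7+13+20+30+18+13 = 101
Oak → Easton → Milton → Larch → Grove → Fenby → Denton: 7+13+20+17+13+26 = 96
Oak → Easton → Milton → Larch → Grove → Denton → Fenby: 7+13+20+17+18+26 = 101
Oak → Easton → Milton → Fenby → Larch → Denton → Grove: 7+13+22+4+30+18 = 94
Oak → Easton → Milton → Fenby → Larch → Grove → Denton: 7+13+22+4+17+18 = 81
… (712 more)
Oak → Easton → Grove → Fenby → Larch → Milton → Denton: 7+4+13+4+20+16 = 64  ← best
The minimum is 64.
One shortest path: Oak → Easton → Grove → Fenby → Larch → Milton → Denton.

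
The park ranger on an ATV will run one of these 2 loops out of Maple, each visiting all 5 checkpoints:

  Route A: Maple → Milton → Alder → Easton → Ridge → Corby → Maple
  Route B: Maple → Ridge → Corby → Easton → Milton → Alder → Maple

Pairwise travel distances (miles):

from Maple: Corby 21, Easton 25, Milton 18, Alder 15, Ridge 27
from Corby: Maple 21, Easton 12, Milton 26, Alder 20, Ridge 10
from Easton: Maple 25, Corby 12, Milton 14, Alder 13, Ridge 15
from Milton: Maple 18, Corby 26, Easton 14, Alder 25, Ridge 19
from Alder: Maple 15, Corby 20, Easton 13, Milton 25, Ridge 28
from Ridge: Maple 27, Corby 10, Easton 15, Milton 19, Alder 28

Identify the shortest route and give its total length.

102 miles — Route A is the shortest.

Route A: 18 + 25 + 13 + 15 + 10 + 21 = 102
Route B: 27 + 10 + 12 + 14 + 25 + 15 = 103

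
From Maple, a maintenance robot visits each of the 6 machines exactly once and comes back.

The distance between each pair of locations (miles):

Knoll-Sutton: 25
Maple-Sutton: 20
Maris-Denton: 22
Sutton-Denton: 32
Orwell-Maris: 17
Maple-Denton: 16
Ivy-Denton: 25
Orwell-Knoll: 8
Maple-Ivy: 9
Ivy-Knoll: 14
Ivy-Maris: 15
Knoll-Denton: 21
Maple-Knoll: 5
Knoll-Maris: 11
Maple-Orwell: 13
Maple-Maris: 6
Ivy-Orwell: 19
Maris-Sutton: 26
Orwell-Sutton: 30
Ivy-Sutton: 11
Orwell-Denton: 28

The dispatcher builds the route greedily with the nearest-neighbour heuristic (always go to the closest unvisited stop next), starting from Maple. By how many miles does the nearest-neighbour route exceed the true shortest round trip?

From Maple: Knoll=5, Maris=6, Ivy=9, Orwell=13, Denton=16, Sutton=20 → choose Knoll (5).
From Knoll: Orwell=8, Maris=11, Ivy=14, Denton=21, Sutton=25 → choose Orwell (8).
From Orwell: Maris=17, Ivy=19, Denton=28, Sutton=30 → choose Maris (17).
From Maris: Ivy=15, Denton=22, Sutton=26 → choose Ivy (15).
From Ivy: Sutton=11, Denton=25 → choose Sutton (11).
From Sutton: Denton=32 → choose Denton (32).
NN route Maple → Knoll → Orwell → Maris → Ivy → Sutton → Denton → Maple costs 104.
Optimal: Maple → Knoll → Orwell → Ivy → Sutton → Denton → Maris → Maple costs 103 (by enumerating all 360 distinct tours).
Excess = 104 − 103 = 1.

1 miles longer than the optimal tour.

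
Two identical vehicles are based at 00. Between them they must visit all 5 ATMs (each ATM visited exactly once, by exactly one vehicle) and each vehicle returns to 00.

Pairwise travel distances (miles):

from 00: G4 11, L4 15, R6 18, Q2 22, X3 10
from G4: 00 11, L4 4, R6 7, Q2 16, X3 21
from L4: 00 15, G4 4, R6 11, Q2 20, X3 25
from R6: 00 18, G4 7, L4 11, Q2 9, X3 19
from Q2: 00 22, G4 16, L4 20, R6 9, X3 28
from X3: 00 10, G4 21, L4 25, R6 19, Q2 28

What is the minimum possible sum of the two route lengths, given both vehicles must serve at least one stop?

Try each way of splitting the stops between the two vehicles (each non-empty) and, for each split, find the best tour for each vehicle:
  {G4} + {L4, R6, Q2, X3}: 22 + 73 = 95
  {L4} + {G4, R6, Q2, X3}: 30 + 65 = 95
  {G4, L4} + {R6, Q2, X3}: 30 + 60 = 90
  {R6} + {G4, L4, Q2, X3}: 36 + 73 = 109
  {G4, R6} + {L4, Q2, X3}: 36 + 73 = 109
  {L4, R6} + {G4, Q2, X3}: 44 + 65 = 109
  … (15 splits in total)
  {G4, L4, R6, Q2} + {X3}: 57 + 20 = 77  ← best
Best: vehicle 1 00 → G4 → L4 → R6 → Q2 → 00 = 57; vehicle 2 00 → X3 → 00 = 20; combined 77.

77 miles — the smallest possible combined total.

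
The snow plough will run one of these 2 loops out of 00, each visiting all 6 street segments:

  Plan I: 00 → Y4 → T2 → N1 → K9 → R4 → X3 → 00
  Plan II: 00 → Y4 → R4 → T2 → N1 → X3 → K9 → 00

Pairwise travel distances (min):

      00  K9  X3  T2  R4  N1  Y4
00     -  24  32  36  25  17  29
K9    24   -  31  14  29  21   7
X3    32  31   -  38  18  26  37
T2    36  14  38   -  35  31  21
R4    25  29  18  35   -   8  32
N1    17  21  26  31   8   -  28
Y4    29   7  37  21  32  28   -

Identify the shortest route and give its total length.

Plan I: 29 + 21 + 31 + 21 + 29 + 18 + 32 = 181
Plan II: 29 + 32 + 35 + 31 + 26 + 31 + 24 = 208

181 min — Plan I is the shortest.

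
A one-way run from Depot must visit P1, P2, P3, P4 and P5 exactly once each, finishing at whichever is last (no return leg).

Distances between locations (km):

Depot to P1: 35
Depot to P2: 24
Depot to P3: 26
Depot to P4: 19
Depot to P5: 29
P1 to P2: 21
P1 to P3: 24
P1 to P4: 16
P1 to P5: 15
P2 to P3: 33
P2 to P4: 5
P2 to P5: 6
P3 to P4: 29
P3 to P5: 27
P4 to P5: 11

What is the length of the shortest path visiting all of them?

There are 5! = 120 possible orderings.
Depot→P1→P2→P3→P4→P5: 35+21+33+29+11 = 129
Depot→P1→P2→P3→P5→P4: 35+21+33+27+11 = 127
Depot→P1→P2→P4→P3→P5: 35+21+5+29+27 = 117
Depot→P1→P2→P4→P5→P3: 35+21+5+11+27 = 99
Depot→P1→P2→P5→P3→P4: 35+21+6+27+29 = 118
Depot→P1→P2→P5→P4→P3: 35+21+6+11+29 = 102
Depot→P1→P3→P2→P4→P5: 35+24+33+5+11 = 108
Depot→P1→P3→P2→P5→P4: 35+24+33+6+11 = 109
Depot→P1→P3→P4→P2→P5: 35+24+29+5+6 = 99
Depot→P1→P3→P4→P5→P2: 35+24+29+11+6 = 105
Depot→P1→P3→P5→P2→P4: 35+24+27+6+5 = 97
Depot→P1→P3→P5→P4→P2: 35+24+27+11+5 = 102
Depot→P1→P4→P2→P3→P5: 35+16+5+33+27 = 116
Depot→P1→P4→P2→P5→P3: 35+16+5+6+27 = 89
… (106 more)
Depot→P4→P2→P5→P1→P3: 19+5+6+15+24 = 69  ← best
The minimum is 69.
One shortest path: Depot → P4 → P2 → P5 → P1 → P3.

Minimum one-way distance = 69 km.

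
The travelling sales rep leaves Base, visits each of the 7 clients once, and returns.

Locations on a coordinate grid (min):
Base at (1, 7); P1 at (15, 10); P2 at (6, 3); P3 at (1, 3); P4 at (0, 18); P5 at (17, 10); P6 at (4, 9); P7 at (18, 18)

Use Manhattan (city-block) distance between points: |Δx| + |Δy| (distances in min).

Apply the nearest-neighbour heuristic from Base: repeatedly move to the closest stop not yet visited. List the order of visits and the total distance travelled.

Total distance 70 min via the nearest-neighbour route Base → P3 → P2 → P6 → P1 → P5 → P7 → P4 → Base.

From Base: distances to unvisited — P3=4, P6=5, P2=9, P4=12, P1=17, P5=19, P7=28. Nearest is P3 (4).
From P3: distances to unvisited — P2=5, P6=9, P4=16, P1=21, P5=23, P7=32. Nearest is P2 (5).
From P2: distances to unvisited — P6=8, P1=16, P5=18, P4=21, P7=27. Nearest is P6 (8).
From P6: distances to unvisited — P1=12, P4=13, P5=14, P7=23. Nearest is P1 (12).
From P1: distances to unvisited — P5=2, P7=11, P4=23. Nearest is P5 (2).
From P5: distances to unvisited — P7=9, P4=25. Nearest is P7 (9).
From P7: distances to unvisited — P4=18. Nearest is P4 (18).
Return P4→Base: 12.
Total = 4 + 5 + 8 + 12 + 2 + 9 + 18 + 12 = 70.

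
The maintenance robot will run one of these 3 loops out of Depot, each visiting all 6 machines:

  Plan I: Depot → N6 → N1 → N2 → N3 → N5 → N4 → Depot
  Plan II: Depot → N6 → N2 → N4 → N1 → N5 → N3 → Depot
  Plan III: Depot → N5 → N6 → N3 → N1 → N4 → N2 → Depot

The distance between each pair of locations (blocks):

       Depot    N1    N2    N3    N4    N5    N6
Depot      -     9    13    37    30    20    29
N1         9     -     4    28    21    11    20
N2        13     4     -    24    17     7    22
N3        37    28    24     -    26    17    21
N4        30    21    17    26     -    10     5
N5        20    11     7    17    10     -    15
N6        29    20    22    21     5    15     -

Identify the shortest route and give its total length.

134 blocks — Plan I is the shortest.

Plan I: 29 + 20 + 4 + 24 + 17 + 10 + 30 = 134
Plan II: 29 + 22 + 17 + 21 + 11 + 17 + 37 = 154
Plan III: 20 + 15 + 21 + 28 + 21 + 17 + 13 = 135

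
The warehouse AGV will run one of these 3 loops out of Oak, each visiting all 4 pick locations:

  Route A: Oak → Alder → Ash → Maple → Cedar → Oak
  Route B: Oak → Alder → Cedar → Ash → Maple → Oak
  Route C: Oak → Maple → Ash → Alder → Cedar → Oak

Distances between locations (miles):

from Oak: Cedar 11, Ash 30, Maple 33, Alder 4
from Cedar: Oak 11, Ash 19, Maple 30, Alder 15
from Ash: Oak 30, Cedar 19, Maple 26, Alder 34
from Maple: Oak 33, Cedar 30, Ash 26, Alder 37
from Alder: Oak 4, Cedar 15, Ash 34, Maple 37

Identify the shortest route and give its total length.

Route A: 4 + 34 + 26 + 30 + 11 = 105
Route B: 4 + 15 + 19 + 26 + 33 = 97
Route C: 33 + 26 + 34 + 15 + 11 = 119

97 miles — Route B is the shortest.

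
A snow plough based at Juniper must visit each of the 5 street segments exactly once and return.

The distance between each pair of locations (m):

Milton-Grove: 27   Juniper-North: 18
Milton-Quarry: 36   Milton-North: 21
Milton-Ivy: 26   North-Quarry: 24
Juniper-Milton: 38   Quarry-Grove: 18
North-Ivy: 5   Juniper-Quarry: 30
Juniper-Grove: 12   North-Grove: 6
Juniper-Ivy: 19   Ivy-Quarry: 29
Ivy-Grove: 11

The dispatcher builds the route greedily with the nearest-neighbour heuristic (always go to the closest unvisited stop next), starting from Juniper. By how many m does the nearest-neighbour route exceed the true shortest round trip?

Excess over optimum: 4 m.

Juniper: Grove=12, North=18, Ivy=19, Quarry=30, Milton=38 ⇒ Grove
Grove: North=6, Ivy=11, Quarry=18, Milton=27 ⇒ North
North: Ivy=5, Milton=21, Quarry=24 ⇒ Ivy
Ivy: Milton=26, Quarry=29 ⇒ Milton
Milton: Quarry=36 ⇒ Quarry
NN route Juniper → Grove → North → Ivy → Milton → Quarry → Juniper costs 115.
Optimal: Juniper → Ivy → North → Milton → Quarry → Grove → Juniper costs 111 (by enumerating all 60 distinct tours).
Excess = 115 − 111 = 4.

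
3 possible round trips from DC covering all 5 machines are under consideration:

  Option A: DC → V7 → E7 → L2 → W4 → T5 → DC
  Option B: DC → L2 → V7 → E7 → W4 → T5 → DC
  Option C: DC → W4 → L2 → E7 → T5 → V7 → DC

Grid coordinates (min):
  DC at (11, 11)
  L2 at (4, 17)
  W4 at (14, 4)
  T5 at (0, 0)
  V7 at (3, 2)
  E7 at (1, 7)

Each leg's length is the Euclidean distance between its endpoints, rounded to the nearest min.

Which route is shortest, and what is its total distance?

57 min — Option C is the shortest.

Option A: 12 + 5 + 10 + 16 + 15 + 16 = 74
Option B: 9 + 15 + 5 + 13 + 15 + 16 = 73
Option C: 8 + 16 + 10 + 7 + 4 + 12 = 57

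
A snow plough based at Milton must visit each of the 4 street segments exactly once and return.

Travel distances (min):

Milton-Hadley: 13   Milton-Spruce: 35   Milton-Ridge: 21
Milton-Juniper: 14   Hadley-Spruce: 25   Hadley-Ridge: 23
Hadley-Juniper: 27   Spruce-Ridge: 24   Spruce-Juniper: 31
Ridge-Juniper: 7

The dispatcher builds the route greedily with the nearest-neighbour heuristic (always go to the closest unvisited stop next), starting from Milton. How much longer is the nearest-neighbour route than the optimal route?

Milton: Hadley=13, Juniper=14, Ridge=21, Spruce=35 ⇒ Hadley
Hadley: Ridge=23, Spruce=25, Juniper=27 ⇒ Ridge
Ridge: Juniper=7, Spruce=24 ⇒ Juniper
Juniper: Spruce=31 ⇒ Spruce
NN route Milton → Hadley → Ridge → Juniper → Spruce → Milton costs 109.
Optimal: Milton → Hadley → Spruce → Ridge → Juniper → Milton costs 83 (by enumerating all 12 distinct tours).
Excess = 109 − 83 = 26.

Excess over optimum: 26 min.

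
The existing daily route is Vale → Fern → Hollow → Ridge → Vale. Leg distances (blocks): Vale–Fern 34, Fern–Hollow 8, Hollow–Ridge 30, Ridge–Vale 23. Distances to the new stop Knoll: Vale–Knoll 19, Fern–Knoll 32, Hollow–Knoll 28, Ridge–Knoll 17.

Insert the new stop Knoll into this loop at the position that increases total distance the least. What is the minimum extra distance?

Insertion cost between consecutive stops i–j is d(i,Knoll) + d(Knoll,j) − d(i,j):
  between Vale and Fern: 19 + 32 − 34 = 17
  between Fern and Hollow: 32 + 28 − 8 = 52
  between Hollow and Ridge: 28 + 17 − 30 = 15
  between Ridge and Vale: 17 + 19 − 23 = 13
Cheapest insertion is between Ridge and Vale, adding 13.
New total = 95 + 13 = 108.

Minimum extra distance: 13 blocks, inserting Knoll between Ridge and Vale.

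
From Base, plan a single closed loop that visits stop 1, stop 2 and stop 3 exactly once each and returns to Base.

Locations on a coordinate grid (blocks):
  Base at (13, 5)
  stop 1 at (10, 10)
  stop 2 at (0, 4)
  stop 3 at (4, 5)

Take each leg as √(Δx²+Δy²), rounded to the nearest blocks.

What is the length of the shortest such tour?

There are 3 distinct closed tours to check (reversals are equivalent).
Base → stop 1 → stop 2 → stop 3 → Base: 6+12+4+9 = 31
Base → stop 1 → stop 3 → stop 2 → Base: 6+8+4+13 = 31
Base → stop 2 → stop 1 → stop 3 → Base: 13+12+8+9 = 42
The minimum is 31.
One optimal route: Base → stop 1 → stop 2 → stop 3 → Base (or its reverse).

Shortest round trip = 31 blocks.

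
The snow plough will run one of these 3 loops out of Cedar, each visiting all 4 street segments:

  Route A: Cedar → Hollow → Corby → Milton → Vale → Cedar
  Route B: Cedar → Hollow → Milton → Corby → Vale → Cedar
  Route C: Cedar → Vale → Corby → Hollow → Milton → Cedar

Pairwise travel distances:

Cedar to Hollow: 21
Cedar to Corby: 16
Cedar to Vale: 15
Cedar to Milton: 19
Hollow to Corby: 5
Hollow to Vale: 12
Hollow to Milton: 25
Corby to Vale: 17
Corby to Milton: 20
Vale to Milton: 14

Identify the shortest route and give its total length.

Route A: 21 + 5 + 20 + 14 + 15 = 75
Route B: 21 + 25 + 20 + 17 + 15 = 98
Route C: 15 + 17 + 5 + 25 + 19 = 81

Shortest is Route A, total 75.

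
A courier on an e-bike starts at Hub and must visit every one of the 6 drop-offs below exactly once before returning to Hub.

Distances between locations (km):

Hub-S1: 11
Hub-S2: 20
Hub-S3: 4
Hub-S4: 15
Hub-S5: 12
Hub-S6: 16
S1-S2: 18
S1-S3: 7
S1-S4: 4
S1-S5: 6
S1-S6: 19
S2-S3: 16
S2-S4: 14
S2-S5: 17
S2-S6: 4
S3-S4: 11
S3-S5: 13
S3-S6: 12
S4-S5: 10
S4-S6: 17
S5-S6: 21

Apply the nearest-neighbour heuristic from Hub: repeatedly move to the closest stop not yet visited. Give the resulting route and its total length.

From Hub: distances to unvisited — S3=4, S1=11, S5=12, S4=15, S6=16, S2=20. Nearest is S3 (4).
From S3: distances to unvisited — S1=7, S4=11, S6=12, S5=13, S2=16. Nearest is S1 (7).
From S1: distances to unvisited — S4=4, S5=6, S2=18, S6=19. Nearest is S4 (4).
From S4: distances to unvisited — S5=10, S2=14, S6=17. Nearest is S5 (10).
From S5: distances to unvisited — S2=17, S6=21. Nearest is S2 (17).
From S2: distances to unvisited — S6=4. Nearest is S6 (4).
Return S6→Hub: 16.
Total = 4 + 7 + 4 + 10 + 17 + 4 + 16 = 62.

62 km along Hub → S3 → S1 → S4 → S5 → S2 → S6 → Hub.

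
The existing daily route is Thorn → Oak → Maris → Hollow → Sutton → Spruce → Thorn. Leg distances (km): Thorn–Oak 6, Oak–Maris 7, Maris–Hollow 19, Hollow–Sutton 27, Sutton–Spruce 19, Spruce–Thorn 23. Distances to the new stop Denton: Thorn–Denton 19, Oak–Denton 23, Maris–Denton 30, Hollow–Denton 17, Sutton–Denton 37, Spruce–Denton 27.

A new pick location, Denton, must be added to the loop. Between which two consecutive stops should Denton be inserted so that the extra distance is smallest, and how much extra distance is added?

Minimum extra distance: 23 km, inserting Denton between Spruce and Thorn.

Insertion cost between consecutive stops i–j is d(i,Denton) + d(Denton,j) − d(i,j):
  between Thorn and Oak: 19 + 23 − 6 = 36
  between Oak and Maris: 23 + 30 − 7 = 46
  between Maris and Hollow: 30 + 17 − 19 = 28
  between Hollow and Sutton: 17 + 37 − 27 = 27
  between Sutton and Spruce: 37 + 27 − 19 = 45
  between Spruce and Thorn: 27 + 19 − 23 = 23
Cheapest insertion is between Spruce and Thorn, adding 23.
New total = 101 + 23 = 124.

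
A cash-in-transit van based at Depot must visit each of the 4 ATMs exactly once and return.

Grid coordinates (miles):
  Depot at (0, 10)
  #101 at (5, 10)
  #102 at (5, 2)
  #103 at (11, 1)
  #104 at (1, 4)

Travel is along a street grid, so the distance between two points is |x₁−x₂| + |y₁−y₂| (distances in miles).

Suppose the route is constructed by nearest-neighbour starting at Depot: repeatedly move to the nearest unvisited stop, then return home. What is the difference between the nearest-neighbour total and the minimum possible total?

From Depot: #101=5, #104=7, #102=13, #103=20 → choose #101 (5).
From #101: #102=8, #104=10, #103=15 → choose #102 (8).
From #102: #104=6, #103=7 → choose #104 (6).
From #104: #103=13 → choose #103 (13).
NN route Depot → #101 → #102 → #104 → #103 → Depot costs 52.
Optimal: Depot → #101 → #102 → #103 → #104 → Depot costs 40 (by enumerating all 12 distinct tours).
Excess = 52 − 40 = 12.

Excess over optimum: 12 miles.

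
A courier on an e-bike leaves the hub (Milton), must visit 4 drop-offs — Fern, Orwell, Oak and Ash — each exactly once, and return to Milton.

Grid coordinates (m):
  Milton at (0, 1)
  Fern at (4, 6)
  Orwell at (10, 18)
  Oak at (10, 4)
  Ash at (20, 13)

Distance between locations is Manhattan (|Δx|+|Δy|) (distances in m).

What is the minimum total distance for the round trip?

Shortest round trip = 74 m.

Milton - Fern - Orwell - Oak - Ash - Milton: 9+18+14+19+32 = 92
Milton - Fern - Orwell - Ash - Oak - Milton: 9+18+15+19+13 = 74
Milton - Fern - Oak - Orwell - Ash - Milton: 9+8+14+15+32 = 78
Milton - Fern - Oak - Ash - Orwell - Milton: 9+8+19+15+27 = 78
Milton - Fern - Ash - Orwell - Oak - Milton: 9+23+15+14+13 = 74
Milton - Fern - Ash - Oak - Orwell - Milton: 9+23+19+14+27 = 92
Milton - Orwell - Fern - Oak - Ash - Milton: 27+18+8+19+32 = 104
Milton - Orwell - Fern - Ash - Oak - Milton: 27+18+23+19+13 = 100
Milton - Orwell - Oak - Fern - Ash - Milton: 27+14+8+23+32 = 104
Milton - Orwell - Ash - Fern - Oak - Milton: 27+15+23+8+13 = 86
Milton - Oak - Fern - Orwell - Ash - Milton: 13+8+18+15+32 = 86
Milton - Oak - Orwell - Fern - Ash - Milton: 13+14+18+23+32 = 100
The minimum is 74.
One optimal route: Milton → Fern → Orwell → Ash → Oak → Milton (or its reverse).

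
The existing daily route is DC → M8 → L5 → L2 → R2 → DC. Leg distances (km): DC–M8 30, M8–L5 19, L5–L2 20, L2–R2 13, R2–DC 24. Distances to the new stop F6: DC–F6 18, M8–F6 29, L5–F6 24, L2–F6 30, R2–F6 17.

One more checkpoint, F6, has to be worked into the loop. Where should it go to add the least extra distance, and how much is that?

Adding 11 km by placing F6 on the R2–DC leg.

Insertion cost between consecutive stops i–j is d(i,F6) + d(F6,j) − d(i,j):
  between DC and M8: 18 + 29 − 30 = 17
  between M8 and L5: 29 + 24 − 19 = 34
  between L5 and L2: 24 + 30 − 20 = 34
  between L2 and R2: 30 + 17 − 13 = 34
  between R2 and DC: 17 + 18 − 24 = 11
Cheapest insertion is between R2 and DC, adding 11.
New total = 106 + 11 = 117.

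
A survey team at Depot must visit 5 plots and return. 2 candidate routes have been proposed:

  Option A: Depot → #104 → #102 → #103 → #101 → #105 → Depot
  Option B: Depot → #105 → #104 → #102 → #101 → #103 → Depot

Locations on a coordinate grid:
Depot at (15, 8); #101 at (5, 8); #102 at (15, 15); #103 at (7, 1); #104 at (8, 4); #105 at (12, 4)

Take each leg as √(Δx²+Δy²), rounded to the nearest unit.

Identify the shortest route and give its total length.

52 — Option B is the shortest.

Option A: 8 + 13 + 16 + 7 + 8 + 5 = 57
Option B: 5 + 4 + 13 + 12 + 7 + 11 = 52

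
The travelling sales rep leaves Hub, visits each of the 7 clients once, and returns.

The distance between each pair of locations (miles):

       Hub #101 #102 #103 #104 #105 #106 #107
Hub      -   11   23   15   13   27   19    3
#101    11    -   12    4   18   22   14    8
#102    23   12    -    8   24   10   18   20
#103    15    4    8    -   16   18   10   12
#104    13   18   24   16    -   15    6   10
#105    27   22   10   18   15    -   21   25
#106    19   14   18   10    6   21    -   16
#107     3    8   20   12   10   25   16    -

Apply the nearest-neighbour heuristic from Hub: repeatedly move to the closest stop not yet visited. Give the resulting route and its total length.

At Hub the remaining stops are #107 3, #101 11, #104 13, #103 15, #106 19, #102 23, #105 27; go to #107.
At #107 the remaining stops are #101 8, #104 10, #103 12, #106 16, #102 20, #105 25; go to #101.
At #101 the remaining stops are #103 4, #102 12, #106 14, #104 18, #105 22; go to #103.
At #103 the remaining stops are #102 8, #106 10, #104 16, #105 18; go to #102.
At #102 the remaining stops are #105 10, #106 18, #104 24; go to #105.
At #105 the remaining stops are #104 15, #106 21; go to #104.
At #104 the remaining stops are #106 6; go to #106.
Return #106→Hub: 19.
Total = 3 + 8 + 4 + 8 + 10 + 15 + 6 + 19 = 73.

73 miles along Hub → #107 → #101 → #103 → #102 → #105 → #104 → #106 → Hub.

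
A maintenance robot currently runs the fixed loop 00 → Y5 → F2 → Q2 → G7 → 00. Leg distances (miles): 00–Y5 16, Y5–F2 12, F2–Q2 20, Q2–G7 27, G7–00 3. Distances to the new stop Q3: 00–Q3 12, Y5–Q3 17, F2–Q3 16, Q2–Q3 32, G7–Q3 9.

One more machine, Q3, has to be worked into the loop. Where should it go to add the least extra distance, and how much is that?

Adding 13 miles by placing Q3 on the 00–Y5 leg.

Insertion cost between consecutive stops i–j is d(i,Q3) + d(Q3,j) − d(i,j):
  between 00 and Y5: 12 + 17 − 16 = 13
  between Y5 and F2: 17 + 16 − 12 = 21
  between F2 and Q2: 16 + 32 − 20 = 28
  between Q2 and G7: 32 + 9 − 27 = 14
  between G7 and 00: 9 + 12 − 3 = 18
Cheapest insertion is between 00 and Y5, adding 13.
New total = 78 + 13 = 91.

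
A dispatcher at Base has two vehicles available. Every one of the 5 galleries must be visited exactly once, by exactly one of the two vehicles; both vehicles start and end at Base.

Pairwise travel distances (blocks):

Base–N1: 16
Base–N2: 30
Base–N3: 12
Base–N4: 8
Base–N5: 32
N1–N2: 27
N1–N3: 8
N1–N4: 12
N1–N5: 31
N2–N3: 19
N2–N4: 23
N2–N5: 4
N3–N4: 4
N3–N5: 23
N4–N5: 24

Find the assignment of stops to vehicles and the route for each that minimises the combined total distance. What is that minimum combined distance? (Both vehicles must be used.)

Try each way of splitting the stops between the two vehicles (each non-empty) and, for each split, find the best tour for each vehicle:
  {N1} + {N2, N3, N4, N5}: 32 + 67 = 99
  {N2} + {N1, N3, N4, N5}: 60 + 79 = 139
  {N1, N2} + {N3, N4, N5}: 73 + 67 = 140
  {N3} + {N1, N2, N4, N5}: 24 + 79 = 103
  {N1, N3} + {N2, N4, N5}: 36 + 66 = 102
  {N2, N3} + {N1, N4, N5}: 61 + 79 = 140
  … (15 splits in total)
  {N4} + {N1, N2, N3, N5}: 16 + 79 = 95  ← best
Best: vehicle 1 Base → N4 → Base = 16; vehicle 2 Base → N1 → N3 → N2 → N5 → Base = 79; combined 95.

95 blocks — the smallest possible combined total.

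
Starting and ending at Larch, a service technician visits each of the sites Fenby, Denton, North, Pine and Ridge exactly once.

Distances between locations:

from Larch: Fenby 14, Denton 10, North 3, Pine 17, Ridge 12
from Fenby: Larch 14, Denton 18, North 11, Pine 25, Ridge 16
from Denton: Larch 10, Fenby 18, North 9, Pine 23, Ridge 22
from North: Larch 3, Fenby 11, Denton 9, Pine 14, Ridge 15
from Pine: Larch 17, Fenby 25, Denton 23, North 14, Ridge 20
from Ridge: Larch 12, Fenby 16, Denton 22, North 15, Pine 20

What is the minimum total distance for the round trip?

Minimum total distance: 81.

There are 60 distinct closed tours to check (reversals are equivalent).
Larch-Fenby-Denton-North-Pine-Ridge-Larch: 14+18+9+14+20+12 = 87
Larch-Fenby-Denton-North-Ridge-Pine-Larch: 14+18+9+15+20+17 = 93
Larch-Fenby-Denton-Pine-North-Ridge-Larch: 14+18+23+14+15+12 = 96
Larch-Fenby-Denton-Pine-Ridge-North-Larch: 14+18+23+20+15+3 = 93
Larch-Fenby-Denton-Ridge-North-Pine-Larch: 14+18+22+15+14+17 = 100
Larch-Fenby-Denton-Ridge-Pine-North-Larch: 14+18+22+20+14+3 = 91
Larch-Fenby-North-Denton-Pine-Ridge-Larch: 14+11+9+23+20+12 = 89
Larch-Fenby-North-Denton-Ridge-Pine-Larch: 14+11+9+22+20+17 = 93
Larch-Fenby-North-Pine-Denton-Ridge-Larch: 14+11+14+23+22+12 = 96
Larch-Fenby-North-Pine-Ridge-Denton-Larch: 14+11+14+20+22+10 = 91
Larch-Fenby-North-Ridge-Denton-Pine-Larch: 14+11+15+22+23+17 = 102
Larch-Fenby-North-Ridge-Pine-Denton-Larch: 14+11+15+20+23+10 = 93
Larch-Fenby-Pine-Denton-North-Ridge-Larch: 14+25+23+9+15+12 = 98
Larch-Fenby-Pine-Denton-Ridge-North-Larch: 14+25+23+22+15+3 = 102
… (46 more)
Larch-Denton-Fenby-Ridge-Pine-North-Larch: 10+18+16+20+14+3 = 81  ← best
The minimum is 81.
One optimal route: Larch → Denton → Fenby → Ridge → Pine → North → Larch (or its reverse).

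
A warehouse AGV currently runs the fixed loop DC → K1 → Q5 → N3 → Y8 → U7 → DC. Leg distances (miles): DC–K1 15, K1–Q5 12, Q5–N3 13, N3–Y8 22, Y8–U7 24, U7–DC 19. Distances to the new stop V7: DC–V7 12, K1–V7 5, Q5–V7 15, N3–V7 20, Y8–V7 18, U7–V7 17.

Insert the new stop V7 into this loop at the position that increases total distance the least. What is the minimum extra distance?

Adding 2 miles by placing V7 on the DC–K1 leg.

Insertion cost between consecutive stops i–j is d(i,V7) + d(V7,j) − d(i,j):
  between DC and K1: 12 + 5 − 15 = 2
  between K1 and Q5: 5 + 15 − 12 = 8
  between Q5 and N3: 15 + 20 − 13 = 22
  between N3 and Y8: 20 + 18 − 22 = 16
  between Y8 and U7: 18 + 17 − 24 = 11
  between U7 and DC: 17 + 12 − 19 = 10
Cheapest insertion is between DC and K1, adding 2.
New total = 105 + 2 = 107.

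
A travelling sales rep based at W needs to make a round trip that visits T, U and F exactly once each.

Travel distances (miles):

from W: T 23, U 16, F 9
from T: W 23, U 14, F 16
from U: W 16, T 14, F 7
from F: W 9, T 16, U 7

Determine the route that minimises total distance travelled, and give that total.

W → T → U → F → W: 23+14+7+9 = 53
W → T → F → U → W: 23+16+7+16 = 62
W → U → T → F → W: 16+14+16+9 = 55
The minimum is 53.
One optimal route: W → T → U → F → W (or its reverse).

53 miles — the shortest possible round trip.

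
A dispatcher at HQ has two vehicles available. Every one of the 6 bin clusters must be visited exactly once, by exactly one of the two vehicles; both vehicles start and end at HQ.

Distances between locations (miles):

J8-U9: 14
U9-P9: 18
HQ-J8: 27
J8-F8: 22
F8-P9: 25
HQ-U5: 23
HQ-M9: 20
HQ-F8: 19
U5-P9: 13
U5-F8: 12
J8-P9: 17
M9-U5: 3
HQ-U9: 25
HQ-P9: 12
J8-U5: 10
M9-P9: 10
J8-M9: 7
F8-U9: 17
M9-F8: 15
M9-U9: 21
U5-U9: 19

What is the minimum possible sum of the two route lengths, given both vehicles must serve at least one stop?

104 miles — the smallest possible combined total.

There are 2^5 − 1 = 31 ways to divide the 6 stops into two non-empty groups. For each, the best each vehicle can do is its own shortest tour through its group:
  {J8} + {M9, U5, F8, U9, P9}: 54 + 79 = 133
  {M9} + {J8, U5, F8, U9, P9}: 40 + 85 = 125
  {J8, M9} + {U5, F8, U9, P9}: 54 + 79 = 133
  {U5} + {J8, M9, F8, U9, P9}: 46 + 79 = 125
  {J8, U5} + {M9, F8, U9, P9}: 60 + 79 = 139
  {M9, U5} + {J8, F8, U9, P9}: 46 + 79 = 125
  … (31 splits in total)
  {J8, M9, U5, F8, U9} + {P9}: 80 + 24 = 104  ← best
Best: vehicle 1 HQ → F8 → U5 → M9 → J8 → U9 → HQ = 80; vehicle 2 HQ → P9 → HQ = 24; combined 104.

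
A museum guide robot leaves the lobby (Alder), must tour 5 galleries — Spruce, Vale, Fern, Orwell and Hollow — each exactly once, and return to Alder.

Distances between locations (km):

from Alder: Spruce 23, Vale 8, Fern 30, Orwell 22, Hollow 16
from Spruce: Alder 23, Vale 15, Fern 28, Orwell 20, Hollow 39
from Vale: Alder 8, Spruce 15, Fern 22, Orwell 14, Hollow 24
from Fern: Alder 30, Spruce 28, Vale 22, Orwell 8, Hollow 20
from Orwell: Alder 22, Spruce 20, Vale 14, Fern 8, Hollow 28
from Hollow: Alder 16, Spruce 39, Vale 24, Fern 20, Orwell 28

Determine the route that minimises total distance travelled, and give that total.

There are 60 distinct closed tours to check (reversals are equivalent).
Alder→Spruce→Vale→Fern→Orwell→Hollow→Alder: 23+15+22+8+28+16 = 112
Alder→Spruce→Vale→Fern→Hollow→Orwell→Alder: 23+15+22+20+28+22 = 130
Alder→Spruce→Vale→Orwell→Fern→Hollow→Alder: 23+15+14+8+20+16 = 96
Alder→Spruce→Vale→Orwell→Hollow→Fern→Alder: 23+15+14+28+20+30 = 130
Alder→Spruce→Vale→Hollow→Fern→Orwell→Alder: 23+15+24+20+8+22 = 112
Alder→Spruce→Vale→Hollow→Orwell→Fern→Alder: 23+15+24+28+8+30 = 128
Alder→Spruce→Fern→Vale→Orwell→Hollow→Alder: 23+28+22+14+28+16 = 131
Alder→Spruce→Fern→Vale→Hollow→Orwell→Alder: 23+28+22+24+28+22 = 147
Alder→Spruce→Fern→Orwell→Vale→Hollow→Alder: 23+28+8+14+24+16 = 113
Alder→Spruce→Fern→Orwell→Hollow→Vale→Alder: 23+28+8+28+24+8 = 119
Alder→Spruce→Fern→Hollow→Vale→Orwell→Alder: 23+28+20+24+14+22 = 131
Alder→Spruce→Fern→Hollow→Orwell→Vale→Alder: 23+28+20+28+14+8 = 121
Alder→Spruce→Orwell→Vale→Fern→Hollow→Alder: 23+20+14+22+20+16 = 115
Alder→Spruce→Orwell→Vale→Hollow→Fern→Alder: 23+20+14+24+20+30 = 131
… (46 more)
Alder→Vale→Spruce→Orwell→Fern→Hollow→Alder: 8+15+20+8+20+16 = 87  ← best
The minimum is 87.
One optimal route: Alder → Vale → Spruce → Orwell → Fern → Hollow → Alder (or its reverse).

Minimum total distance: 87 km.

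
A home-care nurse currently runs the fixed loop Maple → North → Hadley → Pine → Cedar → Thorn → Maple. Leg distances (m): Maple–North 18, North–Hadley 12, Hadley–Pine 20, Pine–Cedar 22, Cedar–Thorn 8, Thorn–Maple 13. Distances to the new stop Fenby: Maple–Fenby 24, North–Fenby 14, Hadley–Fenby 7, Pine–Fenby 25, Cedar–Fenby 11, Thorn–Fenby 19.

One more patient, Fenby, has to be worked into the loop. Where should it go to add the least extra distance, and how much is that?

Insertion cost between consecutive stops i–j is d(i,Fenby) + d(Fenby,j) − d(i,j):
  between Maple and North: 24 + 14 − 18 = 20
  between North and Hadley: 14 + 7 − 12 = 9
  between Hadley and Pine: 7 + 25 − 20 = 12
  between Pine and Cedar: 25 + 11 − 22 = 14
  between Cedar and Thorn: 11 + 19 − 8 = 22
  between Thorn and Maple: 19 + 24 − 13 = 30
Cheapest insertion is between North and Hadley, adding 9.
New total = 93 + 9 = 102.

Adding 9 m by placing Fenby on the North–Hadley leg.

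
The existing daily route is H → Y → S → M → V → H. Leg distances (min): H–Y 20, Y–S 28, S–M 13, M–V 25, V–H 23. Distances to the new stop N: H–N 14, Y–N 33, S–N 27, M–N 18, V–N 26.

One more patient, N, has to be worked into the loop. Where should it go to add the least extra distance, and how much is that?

Adding 17 min by placing N on the V–H leg.

Insertion cost between consecutive stops i–j is d(i,N) + d(N,j) − d(i,j):
  between H and Y: 14 + 33 − 20 = 27
  between Y and S: 33 + 27 − 28 = 32
  between S and M: 27 + 18 − 13 = 32
  between M and V: 18 + 26 − 25 = 19
  between V and H: 26 + 14 − 23 = 17
Cheapest insertion is between V and H, adding 17.
New total = 109 + 17 = 126.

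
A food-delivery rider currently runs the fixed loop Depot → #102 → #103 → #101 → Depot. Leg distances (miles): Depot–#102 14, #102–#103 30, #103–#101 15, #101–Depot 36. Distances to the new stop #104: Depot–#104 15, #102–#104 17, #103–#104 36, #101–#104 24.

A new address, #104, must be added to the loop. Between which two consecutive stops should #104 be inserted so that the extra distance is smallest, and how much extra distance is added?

+3 miles — insert #104 between #101 and Depot.

Insertion cost between consecutive stops i–j is d(i,#104) + d(#104,j) − d(i,j):
  between Depot and #102: 15 + 17 − 14 = 18
  between #102 and #103: 17 + 36 − 30 = 23
  between #103 and #101: 36 + 24 − 15 = 45
  between #101 and Depot: 24 + 15 − 36 = 3
Cheapest insertion is between #101 and Depot, adding 3.
New total = 95 + 3 = 98.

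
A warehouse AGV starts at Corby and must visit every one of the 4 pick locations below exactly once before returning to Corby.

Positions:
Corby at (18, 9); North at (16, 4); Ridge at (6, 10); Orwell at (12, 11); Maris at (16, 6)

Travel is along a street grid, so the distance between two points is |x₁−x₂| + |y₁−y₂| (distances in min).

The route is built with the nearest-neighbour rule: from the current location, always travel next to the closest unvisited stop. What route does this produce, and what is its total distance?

At Corby the remaining stops are Maris 5, North 7, Orwell 8, Ridge 13; go to Maris.
At Maris the remaining stops are North 2, Orwell 9, Ridge 14; go to North.
At North the remaining stops are Orwell 11, Ridge 16; go to Orwell.
At Orwell the remaining stops are Ridge 7; go to Ridge.
Return Ridge→Corby: 13.
Total = 5 + 2 + 11 + 7 + 13 = 38.

38 min along Corby → Maris → North → Orwell → Ridge → Corby.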